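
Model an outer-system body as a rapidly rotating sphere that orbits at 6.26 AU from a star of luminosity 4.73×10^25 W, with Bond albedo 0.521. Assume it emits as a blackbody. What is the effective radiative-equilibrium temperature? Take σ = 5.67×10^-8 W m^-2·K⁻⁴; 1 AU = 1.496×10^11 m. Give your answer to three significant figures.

54.9 K

d = 6.26 × 1.496×10^11 m = 9.365×10^11 m.
Flux at the orbit: S = L/(4πd²) = 4.73×10^25/(4π·(9.36×10^11)²) = 4.292 W m^-2.
The planet absorbs (1−α)S over its disc πR² and re-emits over 4πR², so the mean absorbed flux is (1−0.521)·4.292/4 = 0.5139 W m^-2.
Set σT⁴ = 0.5139 → T = (0.5139/σ)^(1/4) = 54.87 K.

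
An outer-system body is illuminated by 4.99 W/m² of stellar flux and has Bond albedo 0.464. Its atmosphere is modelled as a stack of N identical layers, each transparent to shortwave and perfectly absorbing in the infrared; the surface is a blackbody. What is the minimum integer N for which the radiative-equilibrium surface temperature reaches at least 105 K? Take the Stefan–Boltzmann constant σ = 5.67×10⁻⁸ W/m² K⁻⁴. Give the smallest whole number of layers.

10

OLR = S(1−α)/4 = 0.6687 W/m²; the top layer radiates at T_e = 58.60 K.
T_s = (N+1)^(1/4)·T_e ≥ 105 K requires N+1 ≥ (T_s/T_e)⁴ = (105/58.60)⁴ = 10.307.
Rounding up, N = 10.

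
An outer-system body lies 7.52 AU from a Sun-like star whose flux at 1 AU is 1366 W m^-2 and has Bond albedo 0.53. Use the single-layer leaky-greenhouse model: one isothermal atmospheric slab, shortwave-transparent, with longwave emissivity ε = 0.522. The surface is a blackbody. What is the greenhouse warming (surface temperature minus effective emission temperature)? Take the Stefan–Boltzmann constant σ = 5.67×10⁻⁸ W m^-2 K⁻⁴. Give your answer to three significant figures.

Irradiance scales as 1/d², so S = 1366 W m^-2 × (1/7.52)² = 24.16 W m^-2.
The planet radiates to space at T_e = [S(1−α)/(4σ)]^(1/4) = 84.11 K.
Surface balance with a leaky layer gives σT_s⁴ = σT_e⁴·2/(2−ε), so T_s = T_e·[2/(2−0.522)]^(1/4) = 90.72 K.
The atmosphere warms the surface by 6.607 K.

6.61 kelvin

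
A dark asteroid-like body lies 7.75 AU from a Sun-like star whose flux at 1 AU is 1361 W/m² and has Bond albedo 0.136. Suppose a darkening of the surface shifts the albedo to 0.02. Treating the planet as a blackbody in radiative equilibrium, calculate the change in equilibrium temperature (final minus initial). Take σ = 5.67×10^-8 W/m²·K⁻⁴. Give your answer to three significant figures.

3.08 K

Flux at the orbit: S = 1361/(7.75)² = 22.66 W/m².
Before: T₁ = [22.66·0.864/(4σ)]^(1/4) = 96.39 K.
With α = 0.02, T₂ = 99.47 K.
ΔT = T₂ − T₁ = 3.084 K.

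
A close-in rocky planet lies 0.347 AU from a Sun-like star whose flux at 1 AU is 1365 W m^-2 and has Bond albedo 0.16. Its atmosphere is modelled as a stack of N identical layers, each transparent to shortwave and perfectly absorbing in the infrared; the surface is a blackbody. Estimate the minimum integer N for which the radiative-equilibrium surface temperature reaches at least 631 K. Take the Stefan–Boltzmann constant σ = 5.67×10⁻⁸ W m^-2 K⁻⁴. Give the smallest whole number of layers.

3

Irradiance scales as 1/d², so S = 1365 W m^-2 × (1/0.347)² = 11340 W m^-2.
Top-of-atmosphere balance: σT_e⁴ = S(1−α)/4 = 2381 W m^-2 → T_e = 452.7 K.
Since T_s⁴ = (N+1)T_e⁴, we need N ≥ (T_s/T_e)⁴ − 1 = 2.776.
Rounding up, N = 3.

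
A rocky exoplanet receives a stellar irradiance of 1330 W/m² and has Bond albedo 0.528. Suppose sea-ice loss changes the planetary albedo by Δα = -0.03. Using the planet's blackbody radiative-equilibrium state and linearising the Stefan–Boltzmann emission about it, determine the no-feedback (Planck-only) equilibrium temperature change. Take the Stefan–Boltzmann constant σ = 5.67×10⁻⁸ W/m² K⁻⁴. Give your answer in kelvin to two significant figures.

Unperturbed T_e = [1330·(1−0.528)/(4σ)]^¼ = 229.4 K.
ΔF = −(S/4)Δα = −(1330/4)×(-0.03) = 9.975 W/m².
Planck response: λ_P = 4σT_e³ = 4·5.67×10⁻⁸·(229.4)³ = 2.737 W/m²/K.
ΔT₀ = ΔF/λ_P = 9.975/2.737 = 3.64 K.

3.6 K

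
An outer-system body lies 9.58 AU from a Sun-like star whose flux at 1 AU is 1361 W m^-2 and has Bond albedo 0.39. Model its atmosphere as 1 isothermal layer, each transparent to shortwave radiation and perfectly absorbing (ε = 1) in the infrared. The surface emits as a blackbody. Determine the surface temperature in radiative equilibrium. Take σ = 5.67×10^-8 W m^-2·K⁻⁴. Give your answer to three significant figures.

94.5 kelvin

Flux at the orbit: S = 1361/(9.58)² = 14.83 W m^-2.
OLR = S(1−α)/4 = 2.262 W m^-2; the top layer radiates at T_e = 79.47 K.
With N = 1 opaque layers, T_s = (N+1)^(1/4)·T_e = 2^(1/4)·79.47 = 94.51 K.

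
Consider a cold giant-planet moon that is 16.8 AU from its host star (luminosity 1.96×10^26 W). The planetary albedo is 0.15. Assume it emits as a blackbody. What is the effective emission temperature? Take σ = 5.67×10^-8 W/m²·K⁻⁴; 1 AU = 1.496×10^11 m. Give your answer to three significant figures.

55.2 kelvin

Orbital distance: d = 16.8 AU = 2.513×10^12 m.
Flux at the orbit: S = L/(4πd²) = 1.96×10^26/(4π·(2.51×10^12)²) = 2.469 W/m².
Averaging over the sphere, the absorbed flux is S(1−α)/4 = 0.5247 W/m².
In equilibrium σT⁴ equals this, so T = 55.16 K.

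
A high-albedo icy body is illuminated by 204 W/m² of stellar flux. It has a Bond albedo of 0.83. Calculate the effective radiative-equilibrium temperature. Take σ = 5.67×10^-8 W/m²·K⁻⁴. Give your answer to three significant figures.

111 K

Absorbed flux (global mean): S(1−α)/4 = 204.0·0.17/4 = 8.670 W/m².
Balancing against σT⁴: T = (8.670/5.67×10⁻⁸)^(1/4) = 111.2 K.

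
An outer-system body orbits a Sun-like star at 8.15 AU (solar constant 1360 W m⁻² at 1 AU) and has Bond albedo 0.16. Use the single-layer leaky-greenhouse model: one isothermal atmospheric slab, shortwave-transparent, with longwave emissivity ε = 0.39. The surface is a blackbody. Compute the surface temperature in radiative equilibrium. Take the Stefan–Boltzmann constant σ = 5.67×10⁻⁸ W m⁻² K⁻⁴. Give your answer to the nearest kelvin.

By the inverse-square law, S = 1360/8.15² = 20.47 W m⁻².
Effective emission temperature (TOA balance): σT_e⁴ = S(1−α)/4 = 4.300 W m⁻² → T_e = 93.32 K.
Surface balance with a leaky layer gives σT_s⁴ = σT_e⁴·2/(2−ε), so T_s = T_e·[2/(2−0.39)]^(1/4) = 98.52 K.

99 kelvin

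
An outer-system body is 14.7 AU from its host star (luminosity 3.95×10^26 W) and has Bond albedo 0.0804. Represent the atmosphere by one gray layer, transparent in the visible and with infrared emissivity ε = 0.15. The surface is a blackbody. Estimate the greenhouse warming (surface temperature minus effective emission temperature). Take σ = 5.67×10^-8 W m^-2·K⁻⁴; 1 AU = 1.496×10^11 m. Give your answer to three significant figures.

1.41 K

Orbital distance: d = 14.7 AU = 2.199×10^12 m.
Flux at the orbit: S = L/(4πd²) = 3.95×10^26/(4π·(2.20×10^12)²) = 6.500 W m^-2.
The planet radiates to space at T_e = [S(1−α)/(4σ)]^(1/4) = 71.65 K.
Surface balance with a leaky layer gives σT_s⁴ = σT_e⁴·2/(2−ε), so T_s = T_e·[2/(2−0.15)]^(1/4) = 73.06 K.
Greenhouse warming: T_s − T_e = 1.410 K.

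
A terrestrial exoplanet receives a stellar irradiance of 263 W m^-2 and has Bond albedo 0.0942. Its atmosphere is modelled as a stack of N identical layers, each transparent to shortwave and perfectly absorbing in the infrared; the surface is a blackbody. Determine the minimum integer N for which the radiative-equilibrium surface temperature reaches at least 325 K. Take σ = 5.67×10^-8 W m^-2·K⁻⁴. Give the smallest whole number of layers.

10

The effective emission temperature is T_e = [S(1−α)/(4σ)]^¼ = 180.0 K.
Since T_s⁴ = (N+1)T_e⁴, we need N ≥ (T_s/T_e)⁴ − 1 = 9.622.
Rounding up, N = 10.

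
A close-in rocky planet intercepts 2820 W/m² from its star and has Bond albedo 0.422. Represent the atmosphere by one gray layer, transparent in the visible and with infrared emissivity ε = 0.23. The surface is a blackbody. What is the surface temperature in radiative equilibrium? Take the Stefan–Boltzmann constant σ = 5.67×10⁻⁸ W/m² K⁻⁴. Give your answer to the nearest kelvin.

Effective emission temperature (TOA balance): σT_e⁴ = S(1−α)/4 = 407.5 W/m² → T_e = 291.2 K.
For a single slab of emissivity ε, T_s⁴ = 2T_e⁴/(2−ε); thus T_s = 291.2·(1.13)^(1/4) = 300.2 K.

300 K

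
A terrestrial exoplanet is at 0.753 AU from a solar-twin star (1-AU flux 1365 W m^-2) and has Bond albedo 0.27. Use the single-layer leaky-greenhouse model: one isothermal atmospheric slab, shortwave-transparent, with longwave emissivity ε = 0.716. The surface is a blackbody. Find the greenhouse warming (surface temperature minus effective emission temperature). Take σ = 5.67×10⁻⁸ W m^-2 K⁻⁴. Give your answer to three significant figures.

Irradiance scales as 1/d², so S = 1365 W m^-2 × (1/0.753)² = 2407 W m^-2.
The planet radiates to space at T_e = [S(1−α)/(4σ)]^(1/4) = 296.7 K.
For a single slab of emissivity ε, T_s⁴ = 2T_e⁴/(2−ε); thus T_s = 296.7·(1.558)^(1/4) = 331.5 K.
T_s − T_e = 331.5 − 296.7 = 34.76 K.

34.8 K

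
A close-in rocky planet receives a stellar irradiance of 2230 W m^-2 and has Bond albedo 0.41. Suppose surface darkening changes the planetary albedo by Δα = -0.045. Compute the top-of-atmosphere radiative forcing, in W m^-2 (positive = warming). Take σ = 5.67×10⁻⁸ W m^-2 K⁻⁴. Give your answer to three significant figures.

25.1 W m^-2

ΔF = −(S/4)Δα = −(2230/4)×(-0.045) = 25.09 W m^-2.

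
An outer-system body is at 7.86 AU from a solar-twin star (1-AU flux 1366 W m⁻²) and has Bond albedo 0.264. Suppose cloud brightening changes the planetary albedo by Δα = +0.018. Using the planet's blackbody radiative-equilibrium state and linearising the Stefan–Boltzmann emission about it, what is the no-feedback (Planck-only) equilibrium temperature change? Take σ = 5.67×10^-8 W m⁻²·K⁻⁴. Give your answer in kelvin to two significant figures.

-0.56 kelvin

Flux at the orbit: S = 1366/(7.86)² = 22.11 W m⁻².
Unperturbed T_e = [22.11·(1−0.264)/(4σ)]^¼ = 92.04 K.
ΔF = −(S/4)Δα = −(22.11/4)×(+0.018) = -0.09950 W m⁻².
The Planck feedback parameter is 4σT_e³ = 0.1768 W m⁻²/K.
Hence the no-feedback warming is ΔF/(4σT_e³) = -0.563 K.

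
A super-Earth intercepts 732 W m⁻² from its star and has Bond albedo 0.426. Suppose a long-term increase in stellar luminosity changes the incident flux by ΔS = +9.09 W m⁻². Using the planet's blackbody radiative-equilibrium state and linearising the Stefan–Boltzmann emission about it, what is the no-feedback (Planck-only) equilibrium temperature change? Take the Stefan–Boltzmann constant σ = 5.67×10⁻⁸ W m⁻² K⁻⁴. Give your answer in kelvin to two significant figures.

0.64 kelvin

Reference equilibrium: T_e = [S(1−α)/(4σ)]^(1/4) = 207.5 K.
TOA radiative forcing: ΔF = (1−α)ΔS/4 = 0.574·(+9.09)/4 = 1.304 W m⁻².
Planck response: λ_P = 4σT_e³ = 4·5.67×10⁻⁸·(207.5)³ = 2.025 W m⁻²/K.
ΔT₀ = ΔF/λ_P = 1.304/2.025 = 0.644 K.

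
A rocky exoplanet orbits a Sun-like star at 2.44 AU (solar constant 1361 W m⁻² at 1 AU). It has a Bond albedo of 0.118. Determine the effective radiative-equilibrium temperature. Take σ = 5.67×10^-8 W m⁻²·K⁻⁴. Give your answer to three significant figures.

Flux at the orbit: S = 1361/(2.44)² = 228.6 W m⁻².
Absorbed flux (global mean): S(1−α)/4 = 228.6·0.882/4 = 50.41 W m⁻².
In equilibrium σT⁴ equals this, so T = 172.7 K.

173 K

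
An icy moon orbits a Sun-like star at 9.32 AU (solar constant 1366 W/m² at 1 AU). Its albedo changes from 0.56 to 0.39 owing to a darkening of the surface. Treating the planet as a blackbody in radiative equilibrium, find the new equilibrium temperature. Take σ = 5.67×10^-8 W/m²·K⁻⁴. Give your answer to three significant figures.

80.6 K

Irradiance scales as 1/d², so S = 1366 W/m² × (1/9.32)² = 15.73 W/m².
New equilibrium: T₂ = [(1−0.39)·15.73/(4σ)]^(1/4) = 80.64 K.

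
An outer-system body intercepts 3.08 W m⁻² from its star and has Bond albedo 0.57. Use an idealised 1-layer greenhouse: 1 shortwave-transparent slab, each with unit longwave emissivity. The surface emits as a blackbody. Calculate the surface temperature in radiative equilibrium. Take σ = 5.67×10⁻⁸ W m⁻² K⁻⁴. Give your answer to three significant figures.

58.5 kelvin

The effective emission temperature is T_e = [S(1−α)/(4σ)]^¼ = 49.16 K.
Layer-by-layer balance gives σT_s⁴ = (N+1)σT_e⁴, so T_s = 2^¼·49.16 = 58.46 K.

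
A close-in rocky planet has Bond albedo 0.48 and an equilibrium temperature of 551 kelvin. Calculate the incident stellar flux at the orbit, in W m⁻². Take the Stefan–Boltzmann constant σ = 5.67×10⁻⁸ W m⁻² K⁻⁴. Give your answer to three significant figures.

40200 W m⁻²

From S(1−α)/4 = σT⁴: S = 4σT⁴/(1−α).
The emitted flux is σT⁴ = 5226 W m⁻².
S = 4·5226/0.52 = 40200 W m⁻².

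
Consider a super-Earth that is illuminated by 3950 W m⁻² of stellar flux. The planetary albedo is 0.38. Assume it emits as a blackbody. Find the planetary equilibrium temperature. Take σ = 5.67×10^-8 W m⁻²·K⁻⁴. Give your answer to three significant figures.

322 K

Averaging over the sphere, the absorbed flux is S(1−α)/4 = 612.2 W m⁻².
Set σT⁴ = 612.2 → T = (612.2/σ)^(1/4) = 322.4 K.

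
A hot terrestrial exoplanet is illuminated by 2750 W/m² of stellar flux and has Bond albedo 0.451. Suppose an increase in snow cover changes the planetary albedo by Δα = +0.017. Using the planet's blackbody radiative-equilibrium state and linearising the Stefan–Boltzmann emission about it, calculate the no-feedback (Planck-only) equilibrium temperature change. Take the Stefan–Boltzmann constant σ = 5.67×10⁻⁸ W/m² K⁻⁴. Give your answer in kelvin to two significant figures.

-2.2 kelvin

Unperturbed T_e = [2750·(1−0.451)/(4σ)]^¼ = 285.6 K.
The change in absorbed flux is Δ[S(1−α)/4] = −SΔα/4 = -11.69 W/m².
Linearising σT⁴ gives d(σT⁴)/dT = 4σT_e³ = 5.286 W/m² per K.
Hence the no-feedback warming is ΔF/(4σT_e³) = -2.21 K.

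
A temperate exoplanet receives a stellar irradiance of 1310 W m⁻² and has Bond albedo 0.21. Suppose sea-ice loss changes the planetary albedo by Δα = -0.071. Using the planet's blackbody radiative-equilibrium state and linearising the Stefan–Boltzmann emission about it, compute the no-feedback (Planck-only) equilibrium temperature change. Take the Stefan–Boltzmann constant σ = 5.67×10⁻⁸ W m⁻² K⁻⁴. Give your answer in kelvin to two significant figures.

Reference equilibrium: T_e = [S(1−α)/(4σ)]^(1/4) = 259.9 K.
TOA radiative forcing: ΔF = −S·Δα/4 = −1310·(-0.071)/4 = 23.25 W m⁻².
Linearising σT⁴ gives d(σT⁴)/dT = 4σT_e³ = 3.982 W m⁻² per K.
Hence the no-feedback warming is ΔF/(4σT_e³) = 5.84 K.

5.8 kelvin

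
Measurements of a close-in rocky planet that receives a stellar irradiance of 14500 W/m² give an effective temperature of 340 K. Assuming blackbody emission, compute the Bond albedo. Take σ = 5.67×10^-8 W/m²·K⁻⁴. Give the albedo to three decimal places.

0.791

Rearranging the radiative balance, α = 1 − 4σT⁴/S.
4σT⁴ = 4·5.67×10⁻⁸·(340)⁴ = 3031 W/m².
Hence α = 1 − 3031/14500 = 0.7910.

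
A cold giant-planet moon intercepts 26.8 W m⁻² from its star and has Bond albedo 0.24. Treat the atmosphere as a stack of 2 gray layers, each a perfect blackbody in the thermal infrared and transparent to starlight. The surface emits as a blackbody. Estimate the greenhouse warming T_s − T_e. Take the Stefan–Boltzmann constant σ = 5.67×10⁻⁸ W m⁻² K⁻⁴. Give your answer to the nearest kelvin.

Top-of-atmosphere balance: σT_e⁴ = S(1−α)/4 = 5.092 W m⁻² → T_e = 97.35 K.
Surface: T_s = (3)^¼·T_e = 128.1 K.
Warming: T_s − T_e = 30.77 K.

31 K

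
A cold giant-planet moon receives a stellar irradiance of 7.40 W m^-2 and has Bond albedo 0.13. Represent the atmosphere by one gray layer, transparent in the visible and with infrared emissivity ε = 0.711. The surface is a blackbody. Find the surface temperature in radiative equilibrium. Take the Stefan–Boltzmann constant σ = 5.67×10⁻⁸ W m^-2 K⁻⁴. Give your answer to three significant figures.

81.5 kelvin

Effective emission temperature (TOA balance): σT_e⁴ = S(1−α)/4 = 1.610 W m^-2 → T_e = 72.99 K.
For a single slab of emissivity ε, T_s⁴ = 2T_e⁴/(2−ε); thus T_s = 72.99·(1.552)^(1/4) = 81.47 K.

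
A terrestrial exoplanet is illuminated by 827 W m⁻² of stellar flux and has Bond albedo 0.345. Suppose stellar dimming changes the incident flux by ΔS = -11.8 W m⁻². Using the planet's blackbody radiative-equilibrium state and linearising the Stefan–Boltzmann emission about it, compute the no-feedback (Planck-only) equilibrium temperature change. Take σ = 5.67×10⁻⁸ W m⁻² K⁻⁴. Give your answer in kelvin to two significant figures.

Reference equilibrium: T_e = [S(1−α)/(4σ)]^(1/4) = 221.1 K.
TOA radiative forcing: ΔF = (1−α)ΔS/4 = 0.655·(-11.8)/4 = -1.932 W m⁻².
The Planck feedback parameter is 4σT_e³ = 2.450 W m⁻²/K.
ΔT₀ = ΔF/λ_P = -1.932/2.450 = -0.789 K.

-0.79 kelvin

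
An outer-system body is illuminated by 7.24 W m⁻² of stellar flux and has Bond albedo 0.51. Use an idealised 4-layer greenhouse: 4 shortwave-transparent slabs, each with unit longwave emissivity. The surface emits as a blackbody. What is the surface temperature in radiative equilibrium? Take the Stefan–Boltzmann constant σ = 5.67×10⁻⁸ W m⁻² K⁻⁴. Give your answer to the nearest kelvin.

The effective emission temperature is T_e = [S(1−α)/(4σ)]^¼ = 62.89 K.
For an N-layer opaque stack, T_s⁴ = (N+1)T_e⁴, hence T_s = (5)^(1/4)×62.89 K = 94.04 K.

94 K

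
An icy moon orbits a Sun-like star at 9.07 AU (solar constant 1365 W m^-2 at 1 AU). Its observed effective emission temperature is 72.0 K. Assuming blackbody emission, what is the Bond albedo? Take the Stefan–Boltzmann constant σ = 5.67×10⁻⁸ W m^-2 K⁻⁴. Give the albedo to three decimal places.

0.633

By the inverse-square law, S = 1365/9.07² = 16.59 W m^-2.
Energy balance: S(1−α)/4 = σT⁴, so 1−α = 4σT⁴/S.
σT⁴ = 1.524 W m^-2, so 4σT⁴ = 6.095 W m^-2.
1−α = 6.095/16.59 = 0.3673, so α = 0.6327.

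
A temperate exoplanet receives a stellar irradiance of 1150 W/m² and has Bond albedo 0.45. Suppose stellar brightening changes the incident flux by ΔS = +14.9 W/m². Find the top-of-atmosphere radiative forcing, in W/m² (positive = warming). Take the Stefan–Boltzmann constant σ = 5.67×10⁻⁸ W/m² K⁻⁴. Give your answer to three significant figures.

2.05 W/m²

Only a fraction (1−α) is absorbed and it's spread over 4πR², so ΔF = (1−α)ΔS/4 = 2.049 W/m².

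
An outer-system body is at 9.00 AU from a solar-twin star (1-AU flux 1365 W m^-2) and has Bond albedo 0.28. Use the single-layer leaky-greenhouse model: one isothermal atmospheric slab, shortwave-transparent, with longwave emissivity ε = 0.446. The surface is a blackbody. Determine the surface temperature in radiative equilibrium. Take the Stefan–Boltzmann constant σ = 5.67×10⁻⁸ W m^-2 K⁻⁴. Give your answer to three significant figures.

91.1 K

Irradiance scales as 1/d², so S = 1365 W m^-2 × (1/9.00)² = 16.85 W m^-2.
The planet radiates to space at T_e = [S(1−α)/(4σ)]^(1/4) = 85.52 K.
Surface balance with a leaky layer gives σT_s⁴ = σT_e⁴·2/(2−ε), so T_s = T_e·[2/(2−0.446)]^(1/4) = 91.09 K.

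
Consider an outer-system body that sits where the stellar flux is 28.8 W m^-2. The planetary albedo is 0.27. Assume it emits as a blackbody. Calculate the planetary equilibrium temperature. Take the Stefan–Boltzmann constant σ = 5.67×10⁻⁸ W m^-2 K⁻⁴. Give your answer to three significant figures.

Absorbed flux (global mean): S(1−α)/4 = 28.80·0.73/4 = 5.256 W m^-2.
Set σT⁴ = 5.256 → T = (5.256/σ)^(1/4) = 98.12 K.

98.1 K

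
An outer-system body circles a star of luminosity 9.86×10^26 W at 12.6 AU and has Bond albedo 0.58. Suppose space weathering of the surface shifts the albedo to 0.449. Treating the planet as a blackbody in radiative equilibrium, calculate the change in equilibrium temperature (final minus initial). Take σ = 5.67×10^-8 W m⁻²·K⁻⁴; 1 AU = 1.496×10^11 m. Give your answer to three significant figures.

5.62 kelvin

Orbital distance: d = 12.6 AU = 1.885×10^12 m.
S = L/(4πd²) = 22.08 W m⁻².
With α = 0.58, T₁ = 79.97 K.
Final:   T₂ = [S(1−0.449)/(4σ)]^(1/4) = 85.58 K.
ΔT = T₂ − T₁ = 5.616 K.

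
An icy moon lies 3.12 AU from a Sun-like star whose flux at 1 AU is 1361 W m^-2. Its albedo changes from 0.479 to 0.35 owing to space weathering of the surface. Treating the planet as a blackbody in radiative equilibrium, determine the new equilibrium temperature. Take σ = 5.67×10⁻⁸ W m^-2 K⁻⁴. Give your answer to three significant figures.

Flux at the orbit: S = 1361/(3.12)² = 139.8 W m^-2.
With the new albedo, S(1−α₂)/4 = 22.72 W m^-2, so T₂ = 141.5 K.

141 K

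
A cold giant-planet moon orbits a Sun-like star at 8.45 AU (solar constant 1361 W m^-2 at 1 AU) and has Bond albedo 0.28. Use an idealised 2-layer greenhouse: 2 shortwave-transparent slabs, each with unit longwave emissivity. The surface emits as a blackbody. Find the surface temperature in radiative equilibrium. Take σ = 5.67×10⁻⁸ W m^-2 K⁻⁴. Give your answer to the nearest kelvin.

By the inverse-square law, S = 1361/8.45² = 19.06 W m^-2.
The effective emission temperature is T_e = [S(1−α)/(4σ)]^¼ = 88.20 K.
With N = 2 opaque layers, T_s = (N+1)^(1/4)·T_e = 3^(1/4)·88.20 = 116.1 K.

116 K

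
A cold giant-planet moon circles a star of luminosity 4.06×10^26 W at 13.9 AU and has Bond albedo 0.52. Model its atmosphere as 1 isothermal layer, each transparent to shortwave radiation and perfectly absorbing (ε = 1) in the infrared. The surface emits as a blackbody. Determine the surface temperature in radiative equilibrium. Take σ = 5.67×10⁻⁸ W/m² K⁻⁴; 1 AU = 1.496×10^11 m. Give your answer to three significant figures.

75.0 kelvin

d = 13.9 × 1.496×10^11 m = 2.079×10^12 m.
Spreading L over a sphere of radius d: S = 4.06×10^26/(4π·2.08×10^12²) = 7.472 W/m².
The effective emission temperature is T_e = [S(1−α)/(4σ)]^¼ = 63.06 K.
With N = 1 opaque layers, T_s = (N+1)^(1/4)·T_e = 2^(1/4)·63.06 = 74.99 K.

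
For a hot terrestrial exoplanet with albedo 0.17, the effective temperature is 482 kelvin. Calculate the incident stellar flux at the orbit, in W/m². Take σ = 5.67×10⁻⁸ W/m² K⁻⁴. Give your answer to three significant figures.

From S(1−α)/4 = σT⁴: S = 4σT⁴/(1−α).
σT⁴ = 5.67×10⁻⁸·(482)⁴ = 3060 W/m².
S = 4·3060/0.83 = 14750 W/m².

14700 W/m²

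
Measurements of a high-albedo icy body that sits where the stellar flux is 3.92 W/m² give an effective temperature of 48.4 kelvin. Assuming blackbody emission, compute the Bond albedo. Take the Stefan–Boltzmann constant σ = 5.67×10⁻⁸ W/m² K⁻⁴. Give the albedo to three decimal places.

0.683

Rearranging the radiative balance, α = 1 − 4σT⁴/S.
σT⁴ = 0.3111 W/m², so 4σT⁴ = 1.245 W/m².
1−α = 1.245/3.920 = 0.3175, so α = 0.6825.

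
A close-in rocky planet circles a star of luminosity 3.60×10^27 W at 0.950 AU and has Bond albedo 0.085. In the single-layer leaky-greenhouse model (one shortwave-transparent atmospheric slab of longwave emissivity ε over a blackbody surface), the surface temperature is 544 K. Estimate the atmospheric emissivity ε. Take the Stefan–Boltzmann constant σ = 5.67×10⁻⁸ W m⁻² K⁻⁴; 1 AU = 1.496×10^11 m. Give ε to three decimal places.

Orbital distance: d = 0.950 AU = 1.421×10^11 m.
Flux at the orbit: S = L/(4πd²) = 3.60×10^27/(4π·(1.42×10^11)²) = 14180 W m⁻².
First, T_e = [14180·(1−0.085)/(4σ)]^(1/4) = 489.1 K.
Since (2−ε)/2 = (T_e/T_s)⁴ = 0.6534, ε = 0.6932.

0.693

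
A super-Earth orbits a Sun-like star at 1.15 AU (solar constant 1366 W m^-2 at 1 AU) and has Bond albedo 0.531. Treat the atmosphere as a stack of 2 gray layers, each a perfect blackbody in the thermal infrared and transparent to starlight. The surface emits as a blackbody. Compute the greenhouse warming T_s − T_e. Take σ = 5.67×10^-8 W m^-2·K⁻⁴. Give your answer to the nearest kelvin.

68 kelvin

By the inverse-square law, S = 1366/1.15² = 1033 W m^-2.
Top-of-atmosphere balance: σT_e⁴ = S(1−α)/4 = 121.1 W m^-2 → T_e = 215.0 K.
Surface: T_s = (3)^¼·T_e = 282.9 K.
Warming: T_s − T_e = 67.95 K.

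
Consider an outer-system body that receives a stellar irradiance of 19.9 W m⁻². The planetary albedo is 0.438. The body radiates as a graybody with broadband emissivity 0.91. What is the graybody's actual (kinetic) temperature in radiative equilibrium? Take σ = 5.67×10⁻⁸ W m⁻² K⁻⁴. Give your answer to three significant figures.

85.8 K

Absorbed flux (global mean): S(1−α)/4 = 19.90·0.562/4 = 2.796 W m⁻².
Equating to εσT⁴ with ε = 0.91: T = (2.796/0.91σ)^(1/4) = 85.80 K.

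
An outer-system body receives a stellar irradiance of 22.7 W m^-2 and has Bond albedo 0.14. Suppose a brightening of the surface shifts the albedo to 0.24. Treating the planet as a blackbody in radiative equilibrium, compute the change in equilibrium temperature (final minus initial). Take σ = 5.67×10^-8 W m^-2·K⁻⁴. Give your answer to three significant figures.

-2.93 K

Initial: T₁ = [S(1−0.14)/(4σ)]^(1/4) = 96.32 K.
After:  T₂ = [22.70·0.76/(4σ)]^(1/4) = 93.39 K.
Change: 93.39 − 96.32 = -2.931 K.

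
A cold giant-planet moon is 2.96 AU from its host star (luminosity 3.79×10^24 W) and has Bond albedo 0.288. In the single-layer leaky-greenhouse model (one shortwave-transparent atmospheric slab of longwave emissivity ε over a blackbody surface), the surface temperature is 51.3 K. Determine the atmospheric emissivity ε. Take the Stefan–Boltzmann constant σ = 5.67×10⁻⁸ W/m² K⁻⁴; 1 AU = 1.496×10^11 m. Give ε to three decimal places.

0.606

Orbital distance: d = 2.96 AU = 4.428×10^11 m.
Flux at the orbit: S = L/(4πd²) = 3.79×10^24/(4π·(4.43×10^11)²) = 1.538 W/m².
Effective temperature: T_e = [S(1−α)/(4σ)]^(1/4) = 46.88 K.
Inverting T_s⁴ = 2T_e⁴/(2−ε): (T_e/T_s)⁴ = 0.6972, so ε = 2(1 − 0.6972) = 0.6056.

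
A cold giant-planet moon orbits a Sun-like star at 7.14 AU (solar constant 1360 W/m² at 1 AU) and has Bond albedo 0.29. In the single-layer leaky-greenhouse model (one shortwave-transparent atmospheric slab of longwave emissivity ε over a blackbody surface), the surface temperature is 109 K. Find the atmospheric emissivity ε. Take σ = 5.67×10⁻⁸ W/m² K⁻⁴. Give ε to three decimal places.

0.817

Flux at the orbit: S = 1360/(7.14)² = 26.68 W/m².
TOA balance gives T_e = 95.60 K.
Inverting T_s⁴ = 2T_e⁴/(2−ε): (T_e/T_s)⁴ = 0.5916, so ε = 2(1 − 0.5916) = 0.8167.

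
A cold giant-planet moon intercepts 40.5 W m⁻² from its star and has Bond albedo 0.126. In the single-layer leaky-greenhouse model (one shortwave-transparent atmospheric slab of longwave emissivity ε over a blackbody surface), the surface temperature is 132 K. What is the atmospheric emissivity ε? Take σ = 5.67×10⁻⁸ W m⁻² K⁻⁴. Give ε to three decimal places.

TOA balance gives T_e = 111.8 K.
Since (2−ε)/2 = (T_e/T_s)⁴ = 0.5141, ε = 0.9718.

0.972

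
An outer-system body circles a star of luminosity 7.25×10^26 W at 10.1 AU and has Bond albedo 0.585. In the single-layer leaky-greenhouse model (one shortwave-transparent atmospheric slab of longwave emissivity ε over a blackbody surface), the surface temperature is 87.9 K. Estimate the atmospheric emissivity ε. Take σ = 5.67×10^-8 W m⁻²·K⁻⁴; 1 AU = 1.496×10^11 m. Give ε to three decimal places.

d = 10.1 × 1.496×10^11 m = 1.511×10^12 m.
Flux at the orbit: S = L/(4πd²) = 7.25×10^26/(4π·(1.51×10^12)²) = 25.27 W m⁻².
Effective temperature: T_e = [S(1−α)/(4σ)]^(1/4) = 82.46 K.
Since (2−ε)/2 = (T_e/T_s)⁴ = 0.7746, ε = 0.4508.

0.451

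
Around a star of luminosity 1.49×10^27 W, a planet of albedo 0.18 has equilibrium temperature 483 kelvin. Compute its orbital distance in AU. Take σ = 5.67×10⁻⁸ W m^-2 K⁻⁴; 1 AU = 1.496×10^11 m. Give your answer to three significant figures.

The flux needed for this T is 4σT⁴/(1−0.18) = 15050 W m^-2.
Then d = [L/(4πS)]^(1/2) = 8.875×10^10 m, i.e. 0.5933 AU.

0.593 AU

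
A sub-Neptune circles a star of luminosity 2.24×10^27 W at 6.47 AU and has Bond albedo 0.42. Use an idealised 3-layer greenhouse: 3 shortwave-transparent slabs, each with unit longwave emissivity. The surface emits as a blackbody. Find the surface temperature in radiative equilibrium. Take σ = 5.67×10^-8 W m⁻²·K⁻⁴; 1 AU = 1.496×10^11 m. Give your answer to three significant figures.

Orbital distance: d = 6.47 AU = 9.679×10^11 m.
Flux at the orbit: S = L/(4πd²) = 2.24×10^27/(4π·(9.68×10^11)²) = 190.3 W m⁻².
Top-of-atmosphere balance: σT_e⁴ = S(1−α)/4 = 27.59 W m⁻² → T_e = 148.5 K.
With N = 3 opaque layers, T_s = (N+1)^(1/4)·T_e = 4^(1/4)·148.5 = 210.0 K.

210 K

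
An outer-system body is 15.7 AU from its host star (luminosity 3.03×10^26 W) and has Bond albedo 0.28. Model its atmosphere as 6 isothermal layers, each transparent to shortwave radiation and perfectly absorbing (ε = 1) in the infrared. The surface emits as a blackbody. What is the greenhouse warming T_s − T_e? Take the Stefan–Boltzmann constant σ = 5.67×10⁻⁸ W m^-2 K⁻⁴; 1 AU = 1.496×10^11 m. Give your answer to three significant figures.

Orbital distance: d = 15.7 AU = 2.349×10^12 m.
Spreading L over a sphere of radius d: S = 3.03×10^26/(4π·2.35×10^12²) = 4.371 W m^-2.
The effective emission temperature is T_e = [S(1−α)/(4σ)]^¼ = 61.03 K.
T_s = (N+1)^(1/4)·T_e = 99.27 K.
So the greenhouse effect raises the surface by 99.27 − 61.03 = 38.24 K.

38.2 kelvin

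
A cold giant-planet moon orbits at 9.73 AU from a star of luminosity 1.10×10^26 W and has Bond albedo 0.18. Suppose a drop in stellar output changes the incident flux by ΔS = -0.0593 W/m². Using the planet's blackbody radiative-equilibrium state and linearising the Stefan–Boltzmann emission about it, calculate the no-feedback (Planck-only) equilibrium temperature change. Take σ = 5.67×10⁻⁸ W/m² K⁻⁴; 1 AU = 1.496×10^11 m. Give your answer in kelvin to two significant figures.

-0.22 kelvin

Orbital distance: d = 9.73 AU = 1.456×10^12 m.
S = L/(4πd²) = 4.131 W/m².
The baseline emission temperature is T_e = 62.17 K.
ΔF = Δ[S(1−α)]/4 = (1−0.18)·-0.0593/4 = -0.01216 W/m².
Linearising σT⁴ gives d(σT⁴)/dT = 4σT_e³ = 0.05449 W/m² per K.
ΔT₀ = ΔF/λ_P = -0.01216/0.05449 = -0.223 K.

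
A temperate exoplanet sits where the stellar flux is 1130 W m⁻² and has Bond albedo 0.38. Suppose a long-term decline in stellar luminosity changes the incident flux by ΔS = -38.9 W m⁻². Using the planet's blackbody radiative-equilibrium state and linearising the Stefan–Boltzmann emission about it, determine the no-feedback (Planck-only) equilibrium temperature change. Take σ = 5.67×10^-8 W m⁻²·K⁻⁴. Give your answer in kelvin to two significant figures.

Unperturbed T_e = [1130·(1−0.38)/(4σ)]^¼ = 235.8 K.
TOA radiative forcing: ΔF = (1−α)ΔS/4 = 0.62·(-38.9)/4 = -6.029 W m⁻².
Planck response: λ_P = 4σT_e³ = 4·5.67×10⁻⁸·(235.8)³ = 2.972 W m⁻²/K.
Hence the no-feedback warming is ΔF/(4σT_e³) = -2.03 K.

-2.0 kelvin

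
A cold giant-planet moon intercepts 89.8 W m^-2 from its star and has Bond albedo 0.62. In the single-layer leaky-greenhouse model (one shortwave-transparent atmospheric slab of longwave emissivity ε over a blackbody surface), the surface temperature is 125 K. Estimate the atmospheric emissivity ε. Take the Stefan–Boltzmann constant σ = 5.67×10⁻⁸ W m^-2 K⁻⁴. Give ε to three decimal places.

First, T_e = [89.80·(1−0.62)/(4σ)]^(1/4) = 110.8 K.
Since (2−ε)/2 = (T_e/T_s)⁴ = 0.6163, ε = 0.7674.

0.767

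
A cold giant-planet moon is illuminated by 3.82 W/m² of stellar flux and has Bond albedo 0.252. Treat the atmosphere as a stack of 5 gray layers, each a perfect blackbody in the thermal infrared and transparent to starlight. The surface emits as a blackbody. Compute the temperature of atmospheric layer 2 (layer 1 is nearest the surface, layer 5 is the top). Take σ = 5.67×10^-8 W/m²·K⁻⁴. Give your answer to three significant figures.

OLR = S(1−α)/4 = 0.7143 W/m²; the top layer radiates at T_e = 59.58 K.
The net upward flux σT_e⁴ is constant between every pair of levels, so T_k⁴ = (N+1−k)T_e⁴.
T_2 = (4)^(1/4)·59.58 = 84.25 K.

84.3 K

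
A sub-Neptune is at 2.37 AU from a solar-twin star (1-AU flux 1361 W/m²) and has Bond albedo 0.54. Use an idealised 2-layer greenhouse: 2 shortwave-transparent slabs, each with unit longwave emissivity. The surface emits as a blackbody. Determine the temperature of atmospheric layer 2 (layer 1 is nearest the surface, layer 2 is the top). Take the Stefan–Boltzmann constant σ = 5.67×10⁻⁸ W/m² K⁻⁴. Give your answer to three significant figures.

149 K

By the inverse-square law, S = 1361/2.37² = 242.3 W/m².
Top-of-atmosphere balance: σT_e⁴ = S(1−α)/4 = 27.87 W/m² → T_e = 148.9 K.
In the N-layer model, layer k (counted from the surface) has T_k = (N+1−k)^(1/4)·T_e.
T_2 = (1)^(1/4)·148.9 = 148.9 K.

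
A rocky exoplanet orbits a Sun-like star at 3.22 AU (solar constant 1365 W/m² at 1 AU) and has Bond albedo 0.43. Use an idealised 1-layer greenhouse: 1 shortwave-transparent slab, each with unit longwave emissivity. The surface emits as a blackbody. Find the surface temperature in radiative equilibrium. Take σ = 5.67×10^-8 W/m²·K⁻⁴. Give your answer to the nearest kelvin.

160 kelvin

Flux at the orbit: S = 1365/(3.22)² = 131.7 W/m².
OLR = S(1−α)/4 = 18.76 W/m²; the top layer radiates at T_e = 134.9 K.
Layer-by-layer balance gives σT_s⁴ = (N+1)σT_e⁴, so T_s = 2^¼·134.9 = 160.4 K.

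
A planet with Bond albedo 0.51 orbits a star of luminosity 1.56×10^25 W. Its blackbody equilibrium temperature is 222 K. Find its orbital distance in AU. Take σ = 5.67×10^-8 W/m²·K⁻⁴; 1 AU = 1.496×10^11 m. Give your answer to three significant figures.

0.222 AU

Required flux: S = 4σT⁴/(1−α) = 1124 W/m².
S = L/(4πd²) → d = √(L/4πS) = √(1.56×10^25/(4π·1124)) = 3.323×10^10 m = 0.2221 AU.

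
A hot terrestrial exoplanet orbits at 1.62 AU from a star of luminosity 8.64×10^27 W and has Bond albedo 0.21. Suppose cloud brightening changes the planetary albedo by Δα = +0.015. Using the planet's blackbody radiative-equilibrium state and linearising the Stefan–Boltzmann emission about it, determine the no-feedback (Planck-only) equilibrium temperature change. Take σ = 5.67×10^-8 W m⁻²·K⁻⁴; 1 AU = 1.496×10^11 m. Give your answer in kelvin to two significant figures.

Orbital distance: d = 1.62 AU = 2.424×10^11 m.
Flux at the orbit: S = L/(4πd²) = 8.64×10^27/(4π·(2.42×10^11)²) = 11710 W m⁻².
Reference equilibrium: T_e = [S(1−α)/(4σ)]^(1/4) = 449.4 K.
ΔF = −(S/4)Δα = −(11710/4)×(+0.015) = -43.90 W m⁻².
The Planck feedback parameter is 4σT_e³ = 20.58 W m⁻²/K.
Hence the no-feedback warming is ΔF/(4σT_e³) = -2.13 K.

-2.1 K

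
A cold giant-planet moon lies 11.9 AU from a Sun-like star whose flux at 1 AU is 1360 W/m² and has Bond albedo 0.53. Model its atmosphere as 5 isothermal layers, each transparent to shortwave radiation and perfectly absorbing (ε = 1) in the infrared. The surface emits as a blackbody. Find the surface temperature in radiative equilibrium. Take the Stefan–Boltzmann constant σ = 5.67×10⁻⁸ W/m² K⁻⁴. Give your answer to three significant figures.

By the inverse-square law, S = 1360/11.9² = 9.604 W/m².
The effective emission temperature is T_e = [S(1−α)/(4σ)]^¼ = 66.79 K.
With N = 5 opaque layers, T_s = (N+1)^(1/4)·T_e = 6^(1/4)·66.79 = 104.5 K.

105 K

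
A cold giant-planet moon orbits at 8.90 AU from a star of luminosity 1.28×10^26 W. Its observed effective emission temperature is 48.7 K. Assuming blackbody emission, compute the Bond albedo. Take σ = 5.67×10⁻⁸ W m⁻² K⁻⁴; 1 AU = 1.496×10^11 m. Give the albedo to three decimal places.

d = 8.90 × 1.496×10^11 m = 1.331×10^12 m.
Spreading L over a sphere of radius d: S = 1.28×10^26/(4π·1.33×10^12²) = 5.746 W m⁻².
Rearranging the radiative balance, α = 1 − 4σT⁴/S.
4σT⁴ = 4·5.67×10⁻⁸·(48.7)⁴ = 1.276 W m⁻².
Hence α = 1 − 1.276/5.746 = 0.7780.

0.778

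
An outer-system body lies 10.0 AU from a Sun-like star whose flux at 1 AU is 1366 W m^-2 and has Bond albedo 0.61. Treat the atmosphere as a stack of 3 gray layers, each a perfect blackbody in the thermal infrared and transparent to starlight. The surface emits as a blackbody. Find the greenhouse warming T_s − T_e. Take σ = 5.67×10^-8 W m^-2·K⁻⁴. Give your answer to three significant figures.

By the inverse-square law, S = 1366/10.0² = 13.66 W m^-2.
OLR = S(1−α)/4 = 1.332 W m^-2; the top layer radiates at T_e = 69.62 K.
Surface: T_s = (4)^¼·T_e = 98.45 K.
So the greenhouse effect raises the surface by 98.45 − 69.62 = 28.84 K.

28.8 K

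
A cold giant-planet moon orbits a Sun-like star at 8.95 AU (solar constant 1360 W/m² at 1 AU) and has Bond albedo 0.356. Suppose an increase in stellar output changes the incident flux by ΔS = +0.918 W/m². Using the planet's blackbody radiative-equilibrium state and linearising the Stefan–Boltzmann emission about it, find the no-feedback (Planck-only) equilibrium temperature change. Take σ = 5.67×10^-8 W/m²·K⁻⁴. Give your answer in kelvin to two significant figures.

By the inverse-square law, S = 1360/8.95² = 16.98 W/m².
Reference equilibrium: T_e = [S(1−α)/(4σ)]^(1/4) = 83.33 K.
TOA radiative forcing: ΔF = (1−α)ΔS/4 = 0.644·(+0.918)/4 = 0.1478 W/m².
Planck response: λ_P = 4σT_e³ = 4·5.67×10⁻⁸·(83.33)³ = 0.1312 W/m²/K.
ΔT₀ = ΔF/λ_P = 0.1478/0.1312 = 1.13 K.

1.1 kelvin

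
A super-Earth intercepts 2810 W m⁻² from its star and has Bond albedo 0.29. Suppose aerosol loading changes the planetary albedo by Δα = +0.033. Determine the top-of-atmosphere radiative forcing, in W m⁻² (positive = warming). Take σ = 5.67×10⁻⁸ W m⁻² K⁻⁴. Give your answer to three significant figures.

ΔF = −(S/4)Δα = −(2810/4)×(+0.033) = -23.18 W m⁻².

-23.2 W m⁻²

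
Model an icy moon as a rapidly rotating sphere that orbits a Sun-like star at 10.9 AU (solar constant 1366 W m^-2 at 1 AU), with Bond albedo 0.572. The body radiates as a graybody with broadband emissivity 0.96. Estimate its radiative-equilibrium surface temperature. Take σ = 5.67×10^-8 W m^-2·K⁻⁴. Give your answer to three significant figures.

Flux at the orbit: S = 1366/(10.9)² = 11.50 W m^-2.
Averaging over the sphere, the absorbed flux is S(1−α)/4 = 1.230 W m^-2.
Radiative balance εσT⁴ = 1.230 gives T = [1.230/(0.96·σ)]^(1/4) = 68.95 K.

68.9 K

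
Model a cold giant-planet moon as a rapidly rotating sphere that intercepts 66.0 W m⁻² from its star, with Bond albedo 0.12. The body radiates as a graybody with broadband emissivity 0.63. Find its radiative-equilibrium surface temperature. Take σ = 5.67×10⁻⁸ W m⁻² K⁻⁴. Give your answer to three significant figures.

Averaging over the sphere, the absorbed flux is S(1−α)/4 = 14.52 W m⁻².
Equating to εσT⁴ with ε = 0.63: T = (14.52/0.63σ)^(1/4) = 142.0 K.

142 K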